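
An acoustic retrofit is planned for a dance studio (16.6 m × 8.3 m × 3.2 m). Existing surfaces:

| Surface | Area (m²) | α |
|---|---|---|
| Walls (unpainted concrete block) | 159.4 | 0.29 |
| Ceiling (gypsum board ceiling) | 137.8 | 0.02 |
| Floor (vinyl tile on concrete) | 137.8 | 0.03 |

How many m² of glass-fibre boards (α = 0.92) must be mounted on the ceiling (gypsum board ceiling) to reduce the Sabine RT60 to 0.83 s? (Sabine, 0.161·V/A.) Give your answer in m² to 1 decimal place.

36.0

Total absorption A₁ = 159.4*0.29 + 137.8*0.02 + 137.8*0.03
  = 46.226 + 2.756 + 4.134 = 53.116 m² sabins.
V = 440.896 m³. Target absorption A₂ = 0.161 × 440.896 / 0.83 = 85.523 sabins.
Absorption to add: 85.523 − 53.116 = 32.407 sabins.
Net gain per m²: Δα = 0.92 − 0.02 = 0.90.
Area = ΔA/Δα = 32.407/0.90 = 36.0 m².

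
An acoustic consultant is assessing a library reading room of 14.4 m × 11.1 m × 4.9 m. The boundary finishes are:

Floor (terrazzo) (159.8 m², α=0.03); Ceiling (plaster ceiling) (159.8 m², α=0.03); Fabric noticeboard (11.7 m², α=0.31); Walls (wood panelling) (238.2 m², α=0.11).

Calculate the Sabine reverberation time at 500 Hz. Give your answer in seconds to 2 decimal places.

Equivalent absorption area: A = 159.8×0.03 + 159.8×0.03 + 11.7×0.31 + 238.2×0.11 = 39.417 m².
Volume V = 14.4 × 11.1 × 4.9 = 783.216 m³.
RT60 = 0.161 · V / A = 0.161 × 783.216 / 39.417 = 3.20 s.

3.20 seconds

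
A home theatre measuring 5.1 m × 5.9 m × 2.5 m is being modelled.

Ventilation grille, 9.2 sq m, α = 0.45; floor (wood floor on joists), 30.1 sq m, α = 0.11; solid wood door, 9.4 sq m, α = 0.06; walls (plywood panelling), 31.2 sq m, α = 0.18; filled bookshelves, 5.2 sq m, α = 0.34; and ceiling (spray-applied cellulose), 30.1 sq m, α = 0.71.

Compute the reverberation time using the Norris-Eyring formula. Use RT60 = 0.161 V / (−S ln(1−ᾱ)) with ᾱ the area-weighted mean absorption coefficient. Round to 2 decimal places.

0.27 seconds

S = Σ Sᵢ = 115.2 sq m.
Σ(Sᵢαᵢ) = 9.2×0.45 + 30.1×0.11 + 9.4×0.06 + 31.2×0.18 + 5.2×0.34 + 30.1×0.71 = 36.770.
ᾱ = 36.770 / 115.2 = 0.3192.
Eyring denominator: −S ln(1−ᾱ) = 44.293.
V = 5.1 × 5.9 × 2.5 = 75.225 m³.
RT60 = 0.161 × 75.225 / 44.293 = 0.27 s.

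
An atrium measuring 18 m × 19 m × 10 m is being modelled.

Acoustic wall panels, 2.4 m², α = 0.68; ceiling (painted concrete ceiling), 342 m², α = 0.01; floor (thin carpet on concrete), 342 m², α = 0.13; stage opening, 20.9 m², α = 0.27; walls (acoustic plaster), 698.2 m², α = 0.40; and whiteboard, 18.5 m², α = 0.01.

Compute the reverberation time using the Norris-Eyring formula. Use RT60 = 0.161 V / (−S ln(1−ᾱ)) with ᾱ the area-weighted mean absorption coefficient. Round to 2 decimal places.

1.44 sec

Total surface area S = 2.4 + 342 + 342 + 20.9 + 698.2 + 18.5 = 1424.0 m².
Absorption A = 2.4·0.68 + 342·0.01 + 342·0.13 + 20.9·0.27 + 698.2·0.40 + 18.5·0.01 = 334.620 sabins.
ᾱ = 334.620 / 1424.0 = 0.2350.
−S·ln(1−ᾱ) = −1424.0 × ln(1 − 0.2350) = 381.460.
V = 18 × 19 × 10 = 3420 m³.
T = 0.161·V/[−S·ln(1−ᾱ)] = 0.161·3420/381.460 = 1.44 s.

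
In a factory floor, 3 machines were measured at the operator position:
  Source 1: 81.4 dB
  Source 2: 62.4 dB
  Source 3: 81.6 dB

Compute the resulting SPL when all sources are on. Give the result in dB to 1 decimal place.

84.5 dB

Sum in the linear (power) domain: Σ 10^(Lᵢ/10) = 10^(81.4/10) + 10^(62.4/10) + 10^(81.6/10) = 2.843e+08.
Combined level = 10 log₁₀(2.843e+08) = 84.5 dB.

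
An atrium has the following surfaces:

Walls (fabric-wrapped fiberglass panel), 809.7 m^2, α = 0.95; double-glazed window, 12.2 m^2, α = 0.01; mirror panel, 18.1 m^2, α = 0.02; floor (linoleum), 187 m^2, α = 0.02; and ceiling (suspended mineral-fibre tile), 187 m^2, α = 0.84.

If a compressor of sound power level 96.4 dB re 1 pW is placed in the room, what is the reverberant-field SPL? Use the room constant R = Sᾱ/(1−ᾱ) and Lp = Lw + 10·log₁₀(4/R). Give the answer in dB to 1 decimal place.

66.4 dB

A = 930.519 sabins; S = 1214.0 m^2.
ᾱ = 930.519/1214.0 = 0.7665; R = Sᾱ/(1−ᾱ) = 930.519/(1−0.7665) = 3985.092 m^2.
Lp = Lw + 10 log₁₀(4/R) = 96.4 -29.98 = 66.4 dB.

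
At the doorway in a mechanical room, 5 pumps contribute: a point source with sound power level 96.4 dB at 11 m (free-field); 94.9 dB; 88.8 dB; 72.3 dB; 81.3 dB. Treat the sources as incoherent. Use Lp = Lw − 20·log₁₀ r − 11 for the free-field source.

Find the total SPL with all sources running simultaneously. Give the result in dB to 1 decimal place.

Source at 11 m: Lp = 96.4 − 20·log₁₀(11) − 11 = 64.6 dB.
Sum in the linear (power) domain: Σ 10^(Lᵢ/10) = 10^(64.6/10) + 10^(94.9/10) + 10^(88.8/10) + 10^(72.3/10) + 10^(81.3/10) = 4.004e+09.
L_total = 10·log₁₀(4.004e+09) = 96.0 dB.

96.0 dB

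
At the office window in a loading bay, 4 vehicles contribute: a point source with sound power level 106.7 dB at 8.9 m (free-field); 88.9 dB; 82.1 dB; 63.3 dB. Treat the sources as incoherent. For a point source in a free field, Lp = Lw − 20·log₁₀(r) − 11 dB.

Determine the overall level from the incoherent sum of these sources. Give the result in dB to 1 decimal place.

Source at 8.9 m: Lp = 106.7 − 20·log₁₀(8.9) − 11 = 76.7 dB.
Converting to relative power and adding: 10^(76.7/10) + 10^(88.9/10) + 10^(82.1/10) + 10^(63.3/10) = 9.873e+08.
L_total = 10·log₁₀(9.873e+08) = 89.9 dB.

89.9 dB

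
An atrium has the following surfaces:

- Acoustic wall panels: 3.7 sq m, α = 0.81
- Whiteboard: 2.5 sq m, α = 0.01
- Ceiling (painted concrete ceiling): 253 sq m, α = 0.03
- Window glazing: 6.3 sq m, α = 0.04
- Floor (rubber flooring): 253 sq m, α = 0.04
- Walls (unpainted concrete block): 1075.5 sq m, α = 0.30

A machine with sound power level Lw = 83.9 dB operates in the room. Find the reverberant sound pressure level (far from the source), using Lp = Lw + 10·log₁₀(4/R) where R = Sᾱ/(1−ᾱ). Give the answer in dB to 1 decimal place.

63.5 dB

Σ(Sᵢαᵢ) = 3.7·0.81 + 2.5·0.01 + 253·0.03 + 6.3·0.04 + 253·0.04 + 1075.5·0.30 = 343.634; total area S = 1594.0 sq m.
ᾱ = 343.634/1594.0 = 0.2156; R = Sᾱ/(1−ᾱ) = 343.634/(1−0.2156) = 438.085 sq m.
Lp = Lw + 10 log₁₀(4/R) = 83.9 -20.39 = 63.5 dB.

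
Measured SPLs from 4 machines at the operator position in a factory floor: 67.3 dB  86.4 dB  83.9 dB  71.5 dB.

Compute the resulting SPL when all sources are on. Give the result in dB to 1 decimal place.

Σ 10^(Lᵢ/10) = 7.015e+08.
Back to dB: 10·log₁₀ Σ = 88.5 dB.

88.5 dB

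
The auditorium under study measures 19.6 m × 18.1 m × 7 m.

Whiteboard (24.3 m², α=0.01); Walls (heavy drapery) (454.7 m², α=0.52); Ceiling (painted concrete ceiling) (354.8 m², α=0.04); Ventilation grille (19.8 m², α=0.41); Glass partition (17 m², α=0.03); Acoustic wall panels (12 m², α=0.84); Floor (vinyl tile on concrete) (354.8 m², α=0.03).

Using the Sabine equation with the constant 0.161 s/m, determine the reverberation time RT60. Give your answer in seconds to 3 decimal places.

1.427 s

A = Σ Sᵢαᵢ = 24.3·0.01 + 454.7·0.52 + 354.8·0.04 + 19.8·0.41 + 17·0.03 + 12·0.84 + 354.8·0.03 = 280.231 sabins.
V = 19.6·18.1·7 = 2483.32 m³.
Sabine: RT60 = 0.161 × 2483.32 / 280.231 = 1.427 s.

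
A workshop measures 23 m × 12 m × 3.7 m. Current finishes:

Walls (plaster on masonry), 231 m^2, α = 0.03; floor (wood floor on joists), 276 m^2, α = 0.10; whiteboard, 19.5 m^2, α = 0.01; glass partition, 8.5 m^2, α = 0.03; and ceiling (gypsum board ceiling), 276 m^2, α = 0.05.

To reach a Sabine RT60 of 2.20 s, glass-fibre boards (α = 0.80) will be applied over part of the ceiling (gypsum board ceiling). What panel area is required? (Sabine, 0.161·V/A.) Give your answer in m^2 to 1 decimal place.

34.6

Total absorption A₁ = 231·0.03 + 276·0.10 + 19.5·0.01 + 8.5·0.03 + 276·0.05
  = 6.930 + 27.600 + 0.195 + 0.255 + 13.800 = 48.780 m^2 sabins.
V = 1021.2 m³. Target absorption A₂ = 0.161 × 1021.2 / 2.20 = 74.733 sabins.
ΔA needed = 74.733 − 48.780 = 25.953 sabins.
Net gain per m^2: Δα = 0.80 − 0.05 = 0.75.
Panel area = 25.953 / 0.75 = 34.6 m^2.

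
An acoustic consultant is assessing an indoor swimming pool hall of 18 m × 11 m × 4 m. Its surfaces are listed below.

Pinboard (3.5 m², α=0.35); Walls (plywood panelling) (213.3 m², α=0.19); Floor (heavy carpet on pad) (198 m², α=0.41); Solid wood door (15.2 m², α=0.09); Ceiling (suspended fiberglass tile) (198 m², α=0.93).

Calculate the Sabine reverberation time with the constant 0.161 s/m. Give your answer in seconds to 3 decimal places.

Total absorption A = 3.5*0.35 + 213.3*0.19 + 198*0.41 + 15.2*0.09 + 198*0.93
  = 1.225 + 40.527 + 81.180 + 1.368 + 184.140 = 308.440 m² sabins.
V = 18·11·4 = 792 m³.
Sabine: RT60 = 0.161 × 792 / 308.440 = 0.413 s.

0.413 sec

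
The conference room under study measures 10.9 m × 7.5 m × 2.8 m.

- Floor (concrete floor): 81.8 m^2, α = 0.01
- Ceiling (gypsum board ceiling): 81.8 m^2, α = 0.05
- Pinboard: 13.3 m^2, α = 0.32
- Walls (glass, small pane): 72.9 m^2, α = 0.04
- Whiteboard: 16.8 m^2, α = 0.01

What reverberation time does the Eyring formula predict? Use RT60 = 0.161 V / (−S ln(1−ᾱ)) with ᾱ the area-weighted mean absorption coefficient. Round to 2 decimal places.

2.94 s

Total surface area S = 81.8 + 81.8 + 13.3 + 72.9 + 16.8 = 266.6 m^2.
Absorption A = 81.8·0.01 + 81.8·0.05 + 13.3·0.32 + 72.9·0.04 + 16.8·0.01 = 12.248 sabins.
Mean coefficient ᾱ = A/S = 0.0459.
Eyring denominator: −S ln(1−ᾱ) = 12.527.
V = 10.9 × 7.5 × 2.8 = 228.9 m³.
T = 0.161·V/[−S·ln(1−ᾱ)] = 0.161·228.9/12.527 = 2.94 s.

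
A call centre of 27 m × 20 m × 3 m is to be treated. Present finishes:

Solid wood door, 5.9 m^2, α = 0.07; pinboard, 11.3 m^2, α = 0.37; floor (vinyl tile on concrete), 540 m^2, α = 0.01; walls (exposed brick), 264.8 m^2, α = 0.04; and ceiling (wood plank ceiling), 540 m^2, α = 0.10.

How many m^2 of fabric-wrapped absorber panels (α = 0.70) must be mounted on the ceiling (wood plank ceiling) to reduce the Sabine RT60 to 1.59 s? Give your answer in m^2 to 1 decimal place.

Summing Sᵢαᵢ: 0.413 + 4.181 + 5.400 + 10.592 + 54.000 → A₁ = 74.586 sabins.
Required A₂ = 0.161·1620/1.59 = 164.038 sabins.
Absorption to add: 164.038 − 74.586 = 89.452 sabins.
Each m^2 of panel replacing the ceiling (wood plank ceiling) adds (0.70 − 0.10) = 0.60 sabins.
Area = ΔA/Δα = 89.452/0.60 = 149.1 m^2.

149.1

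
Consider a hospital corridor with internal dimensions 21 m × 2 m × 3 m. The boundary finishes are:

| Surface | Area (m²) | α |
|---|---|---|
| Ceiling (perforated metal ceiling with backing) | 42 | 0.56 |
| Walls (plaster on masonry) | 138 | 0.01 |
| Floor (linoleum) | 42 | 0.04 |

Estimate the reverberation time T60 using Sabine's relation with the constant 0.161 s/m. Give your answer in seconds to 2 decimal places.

Summing Sᵢαᵢ: 23.520 + 1.380 + 1.680 → A = 26.580 sabins.
Volume V = 21 × 2 × 3 = 126 m³.
T = 0.161 V/A = 0.161·126/26.580 = 0.76 s.

0.76 seconds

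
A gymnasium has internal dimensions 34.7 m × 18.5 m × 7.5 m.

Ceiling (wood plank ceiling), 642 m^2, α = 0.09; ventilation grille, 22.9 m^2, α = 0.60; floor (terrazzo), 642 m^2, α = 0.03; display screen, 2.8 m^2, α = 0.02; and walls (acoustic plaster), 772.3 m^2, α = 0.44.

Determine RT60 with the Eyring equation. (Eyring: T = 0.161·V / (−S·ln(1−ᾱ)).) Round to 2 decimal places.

1.61 seconds

Total surface area S = 642 + 22.9 + 642 + 2.8 + 772.3 = 2082.0 m^2.
Σ(Sᵢαᵢ) = 642×0.09 + 22.9×0.60 + 642×0.03 + 2.8×0.02 + 772.3×0.44 = 430.648.
ᾱ = 430.648 / 2082.0 = 0.2068.
−S·ln(1−ᾱ) = −2082.0 × ln(1 − 0.2068) = 482.358.
V = 34.7 × 18.5 × 7.5 = 4814.625 m³.
T = 0.161·V/[−S·ln(1−ᾱ)] = 0.161·4814.625/482.358 = 1.61 s.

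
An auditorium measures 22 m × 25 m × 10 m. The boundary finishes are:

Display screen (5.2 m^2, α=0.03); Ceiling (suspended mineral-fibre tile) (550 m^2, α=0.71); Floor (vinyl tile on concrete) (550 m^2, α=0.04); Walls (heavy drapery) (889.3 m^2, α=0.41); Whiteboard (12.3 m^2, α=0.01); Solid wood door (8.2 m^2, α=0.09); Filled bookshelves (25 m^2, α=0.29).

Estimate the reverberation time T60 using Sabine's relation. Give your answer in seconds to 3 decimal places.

A = Σ Sᵢαᵢ = 5.2×0.03 + 550×0.71 + 550×0.04 + 889.3×0.41 + 12.3×0.01 + 8.2×0.09 + 25×0.29 = 785.380 sabins.
V = 22·25·10 = 5500 m³.
Sabine: RT60 = 0.161 × 5500 / 785.380 = 1.127 s.

1.127 s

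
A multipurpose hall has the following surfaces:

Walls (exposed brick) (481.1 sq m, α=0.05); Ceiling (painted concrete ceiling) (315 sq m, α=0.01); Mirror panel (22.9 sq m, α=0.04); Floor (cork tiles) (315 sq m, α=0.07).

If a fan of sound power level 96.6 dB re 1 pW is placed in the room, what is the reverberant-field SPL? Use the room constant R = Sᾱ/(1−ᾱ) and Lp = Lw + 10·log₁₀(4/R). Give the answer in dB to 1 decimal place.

Σ(Sᵢαᵢ) = 481.1·0.05 + 315·0.01 + 22.9·0.04 + 315·0.07 = 50.171; total area S = 1134.0 sq m.
ᾱ = 50.171/1134.0 = 0.0442; R = Sᾱ/(1−ᾱ) = 50.171/(1−0.0442) = 52.491 sq m.
Lp = 96.6 + 10·log₁₀(4/52.491) = 96.6 + (-11.18) = 85.4 dB.

85.4 dB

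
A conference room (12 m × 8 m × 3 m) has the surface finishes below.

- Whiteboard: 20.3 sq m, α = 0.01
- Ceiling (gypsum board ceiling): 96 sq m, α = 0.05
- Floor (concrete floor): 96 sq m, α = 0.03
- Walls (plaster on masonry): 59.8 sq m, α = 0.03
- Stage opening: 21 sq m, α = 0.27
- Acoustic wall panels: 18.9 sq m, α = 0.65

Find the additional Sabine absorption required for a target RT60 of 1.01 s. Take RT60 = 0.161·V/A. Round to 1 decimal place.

Summing Sᵢαᵢ: 0.203 + 4.800 + 2.880 + 1.794 + 5.670 + 12.285 → A₁ = 27.632 sabins.
Target A₂ = 0.161·288/1.01 = 45.909 sabins (V = 288 m³).
Additional absorption ΔA = 45.909 − 27.632 = 18.3 sabins.

18.3 sabins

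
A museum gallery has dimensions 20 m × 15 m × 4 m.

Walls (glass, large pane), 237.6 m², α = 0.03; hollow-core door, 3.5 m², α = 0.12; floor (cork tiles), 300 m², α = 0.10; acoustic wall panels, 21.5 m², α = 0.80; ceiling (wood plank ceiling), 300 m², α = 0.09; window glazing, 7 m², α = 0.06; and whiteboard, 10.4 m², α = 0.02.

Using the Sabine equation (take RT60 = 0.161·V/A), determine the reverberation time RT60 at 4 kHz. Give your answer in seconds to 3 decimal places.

Summing Sᵢαᵢ: 7.128 + 0.420 + 30.000 + 17.200 + 27.000 + 0.420 + 0.208 → A = 82.376 sabins.
Room volume: 1200 m³.
RT60 = 0.161 · V / A = 0.161 × 1200 / 82.376 = 2.345 s.

2.345 s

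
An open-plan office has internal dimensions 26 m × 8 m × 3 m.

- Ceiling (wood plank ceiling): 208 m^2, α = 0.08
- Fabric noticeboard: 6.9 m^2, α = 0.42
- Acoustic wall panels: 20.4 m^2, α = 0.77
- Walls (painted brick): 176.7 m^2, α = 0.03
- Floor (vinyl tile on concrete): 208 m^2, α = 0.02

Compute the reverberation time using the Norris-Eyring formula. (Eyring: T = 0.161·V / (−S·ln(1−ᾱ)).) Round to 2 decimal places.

S = Σ Sᵢ = 620.0 m^2.
Absorption A = 208×0.08 + 6.9×0.42 + 20.4×0.77 + 176.7×0.03 + 208×0.02 = 44.707 sabins.
Mean coefficient ᾱ = A/S = 0.0721.
−S·ln(1−ᾱ) = −620.0 × ln(1 − 0.0721) = 46.395.
V = 26 × 8 × 3 = 624 m³.
RT60 = 0.161 × 624 / 46.395 = 2.17 s.

2.17 s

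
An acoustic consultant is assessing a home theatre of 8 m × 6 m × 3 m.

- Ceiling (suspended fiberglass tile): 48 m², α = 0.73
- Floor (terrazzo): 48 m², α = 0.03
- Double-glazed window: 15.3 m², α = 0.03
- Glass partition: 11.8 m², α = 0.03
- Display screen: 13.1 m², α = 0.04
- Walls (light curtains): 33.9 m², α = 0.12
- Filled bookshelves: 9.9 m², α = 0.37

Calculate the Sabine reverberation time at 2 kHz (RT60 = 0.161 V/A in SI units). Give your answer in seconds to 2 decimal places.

0.51 seconds

Summing Sᵢαᵢ: 35.040 + 1.440 + 0.459 + 0.354 + 0.524 + 4.068 + 3.663 → A = 45.548 sabins.
V = 8·6·3 = 144 m³.
RT60 = 0.161 · V / A = 0.161 × 144 / 45.548 = 0.51 s.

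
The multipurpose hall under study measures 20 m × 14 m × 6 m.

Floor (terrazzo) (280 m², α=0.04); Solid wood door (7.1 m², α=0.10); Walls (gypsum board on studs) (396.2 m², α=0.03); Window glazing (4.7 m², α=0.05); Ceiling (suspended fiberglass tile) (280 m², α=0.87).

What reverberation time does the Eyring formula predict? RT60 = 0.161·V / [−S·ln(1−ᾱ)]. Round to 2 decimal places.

0.86 sec

Total surface area S = 280 + 7.1 + 396.2 + 4.7 + 280 = 968.0 m².
Σ(Sᵢαᵢ) = 280·0.04 + 7.1·0.10 + 396.2·0.03 + 4.7·0.05 + 280·0.87 = 267.631.
Mean coefficient ᾱ = A/S = 0.2765.
−S·ln(1−ᾱ) = −968.0 × ln(1 − 0.2765) = 313.298.
V = 20 × 14 × 6 = 1680 m³.
T = 0.161·V/[−S·ln(1−ᾱ)] = 0.161·1680/313.298 = 0.86 s.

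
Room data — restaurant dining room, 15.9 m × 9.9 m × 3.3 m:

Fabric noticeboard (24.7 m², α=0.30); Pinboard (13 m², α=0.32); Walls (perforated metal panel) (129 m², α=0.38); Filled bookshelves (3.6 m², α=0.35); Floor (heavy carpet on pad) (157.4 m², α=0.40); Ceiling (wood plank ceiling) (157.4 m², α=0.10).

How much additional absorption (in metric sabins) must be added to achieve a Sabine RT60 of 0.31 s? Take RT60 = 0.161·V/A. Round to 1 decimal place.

129.2 sabins

Total absorption A₁ = 24.7·0.30 + 13·0.32 + 129·0.38 + 3.6·0.35 + 157.4·0.40 + 157.4·0.10
  = 7.410 + 4.160 + 49.020 + 1.260 + 62.960 + 15.740 = 140.550 m² sabins.
V = 519.453 m³. Required absorption A₂ = 0.161 × 519.453 / 0.31 = 269.780 sabins.
ΔA = A₂ − A₁ = 269.780 − 140.550 = 129.2 sabins.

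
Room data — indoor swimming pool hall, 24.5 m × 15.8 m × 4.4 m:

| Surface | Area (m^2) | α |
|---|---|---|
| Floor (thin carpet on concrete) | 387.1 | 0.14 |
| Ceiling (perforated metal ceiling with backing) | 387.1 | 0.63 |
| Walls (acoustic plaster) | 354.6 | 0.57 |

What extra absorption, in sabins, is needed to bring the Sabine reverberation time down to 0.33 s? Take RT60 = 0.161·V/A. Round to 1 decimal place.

330.8 sabins

A₁ = Σ Sᵢαᵢ = 387.1·0.14 + 387.1·0.63 + 354.6·0.57 = 500.189 sabins.
V = 1703.24 m³. Required absorption A₂ = 0.161 × 1703.24 / 0.33 = 830.975 sabins.
Additional absorption ΔA = 830.975 − 500.189 = 330.8 sabins.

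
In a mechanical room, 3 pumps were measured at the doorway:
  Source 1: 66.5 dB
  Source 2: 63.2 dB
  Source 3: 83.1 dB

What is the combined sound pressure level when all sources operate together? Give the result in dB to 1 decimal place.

Σ 10^(Lᵢ/10) = 2.107e+08.
Combined level = 10 log₁₀(2.107e+08) = 83.2 dB.

83.2 dB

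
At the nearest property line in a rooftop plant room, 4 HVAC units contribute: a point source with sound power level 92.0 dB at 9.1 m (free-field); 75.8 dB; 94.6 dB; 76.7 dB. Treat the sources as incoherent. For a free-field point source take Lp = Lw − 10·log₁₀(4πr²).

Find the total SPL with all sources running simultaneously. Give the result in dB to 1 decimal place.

Source at 9.1 m: Lp = 92.0 − 10·log₁₀(4π·9.1²) = 92.0 − 10·log₁₀(1040.621) = 61.8 dB.
Sum in the linear (power) domain: Σ 10^(Lᵢ/10) = 10^(61.8/10) + 10^(75.8/10) + 10^(94.6/10) + 10^(76.7/10) = 2.97e+09.
L_total = 10·log₁₀(2.97e+09) = 94.7 dB.

94.7 dB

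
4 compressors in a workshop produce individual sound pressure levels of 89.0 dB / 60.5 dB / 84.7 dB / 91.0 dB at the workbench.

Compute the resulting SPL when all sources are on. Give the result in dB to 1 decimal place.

93.7 dB

Sum in the linear (power) domain: Σ 10^(Lᵢ/10) = 10^(89.0/10) + 10^(60.5/10) + 10^(84.7/10) + 10^(91.0/10) = 2.349e+09.
L_total = 10·log₁₀(2.349e+09) = 93.7 dB.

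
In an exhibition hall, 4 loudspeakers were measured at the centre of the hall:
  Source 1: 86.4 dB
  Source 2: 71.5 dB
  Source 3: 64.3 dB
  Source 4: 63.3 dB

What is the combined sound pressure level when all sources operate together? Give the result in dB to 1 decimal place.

86.6 dB

Converting to relative power and adding: 10^(86.4/10) + 10^(71.5/10) + 10^(64.3/10) + 10^(63.3/10) = 4.555e+08.
Combined level = 10 log₁₀(4.555e+08) = 86.6 dB.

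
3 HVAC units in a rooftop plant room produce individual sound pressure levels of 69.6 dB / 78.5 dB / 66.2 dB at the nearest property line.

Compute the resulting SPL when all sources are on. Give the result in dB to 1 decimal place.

79.2 dB

Converting to relative power and adding: 10^(69.6/10) + 10^(78.5/10) + 10^(66.2/10) = 8.408e+07.
Back to dB: 10·log₁₀ Σ = 79.2 dB.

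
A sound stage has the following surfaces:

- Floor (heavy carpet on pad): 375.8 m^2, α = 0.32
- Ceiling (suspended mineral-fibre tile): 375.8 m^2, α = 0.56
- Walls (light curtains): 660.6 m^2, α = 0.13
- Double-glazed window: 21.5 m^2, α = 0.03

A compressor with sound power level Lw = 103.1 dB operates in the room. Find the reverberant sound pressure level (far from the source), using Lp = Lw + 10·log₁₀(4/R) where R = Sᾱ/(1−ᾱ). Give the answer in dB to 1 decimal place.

Σ(Sᵢαᵢ) = 375.8·0.32 + 375.8·0.56 + 660.6·0.13 + 21.5·0.03 = 417.227; total area S = 1433.7 m^2.
ᾱ = 417.227/1433.7 = 0.2910; R = Sᾱ/(1−ᾱ) = 417.227/(1−0.2910) = 588.472 m^2.
Lp = Lw + 10 log₁₀(4/R) = 103.1 -21.68 = 81.4 dB.

81.4 dB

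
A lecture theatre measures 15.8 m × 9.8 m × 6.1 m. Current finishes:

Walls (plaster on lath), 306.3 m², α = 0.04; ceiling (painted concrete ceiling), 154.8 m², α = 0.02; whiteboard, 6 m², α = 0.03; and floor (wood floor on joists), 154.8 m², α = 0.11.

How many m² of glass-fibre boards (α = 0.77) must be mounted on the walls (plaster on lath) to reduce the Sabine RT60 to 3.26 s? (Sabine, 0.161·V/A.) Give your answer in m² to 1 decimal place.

Equivalent absorption area: A₁ = 306.3×0.04 + 154.8×0.02 + 6×0.03 + 154.8×0.11 = 32.556 m².
V = 944.524 m³. Target absorption A₂ = 0.161 × 944.524 / 3.26 = 46.647 sabins.
Absorption to add: 46.647 − 32.556 = 14.091 sabins.
Net gain per m²: Δα = 0.77 − 0.04 = 0.73.
Panel area = 14.091 / 0.73 = 19.3 m².

19.3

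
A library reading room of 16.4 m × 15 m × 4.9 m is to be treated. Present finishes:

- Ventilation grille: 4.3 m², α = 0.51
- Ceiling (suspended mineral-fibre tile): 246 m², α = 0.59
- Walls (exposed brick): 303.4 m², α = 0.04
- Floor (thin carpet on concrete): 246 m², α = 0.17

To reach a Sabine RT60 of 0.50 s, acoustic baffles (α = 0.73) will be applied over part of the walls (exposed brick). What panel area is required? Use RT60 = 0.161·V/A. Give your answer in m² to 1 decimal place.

270.8

Total absorption A₁ = 4.3×0.51 + 246×0.59 + 303.4×0.04 + 246×0.17
  = 2.193 + 145.140 + 12.136 + 41.820 = 201.289 m² sabins.
Required A₂ = 0.161·1205.4/0.50 = 388.139 sabins.
Absorption to add: 388.139 − 201.289 = 186.850 sabins.
Each m² of panel replacing the walls (exposed brick) adds (0.73 − 0.04) = 0.69 sabins.
Area = ΔA/Δα = 186.850/0.69 = 270.8 m².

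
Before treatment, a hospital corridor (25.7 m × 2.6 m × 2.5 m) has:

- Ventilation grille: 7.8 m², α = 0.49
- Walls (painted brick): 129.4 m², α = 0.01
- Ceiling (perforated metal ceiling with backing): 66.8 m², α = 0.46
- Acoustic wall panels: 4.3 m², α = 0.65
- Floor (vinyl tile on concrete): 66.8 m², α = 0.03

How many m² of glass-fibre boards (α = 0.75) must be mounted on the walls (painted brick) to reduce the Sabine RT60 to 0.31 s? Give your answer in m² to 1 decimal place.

A₁ = Σ Sᵢαᵢ = 7.8×0.49 + 129.4×0.01 + 66.8×0.46 + 4.3×0.65 + 66.8×0.03 = 40.643 sabins.
V = 167.05 m³. Target absorption A₂ = 0.161 × 167.05 / 0.31 = 86.758 sabins.
Absorption to add: 86.758 − 40.643 = 46.115 sabins.
Each m² of panel replacing the walls (painted brick) adds (0.75 − 0.01) = 0.74 sabins.
Area = ΔA/Δα = 46.115/0.74 = 62.3 m².

62.3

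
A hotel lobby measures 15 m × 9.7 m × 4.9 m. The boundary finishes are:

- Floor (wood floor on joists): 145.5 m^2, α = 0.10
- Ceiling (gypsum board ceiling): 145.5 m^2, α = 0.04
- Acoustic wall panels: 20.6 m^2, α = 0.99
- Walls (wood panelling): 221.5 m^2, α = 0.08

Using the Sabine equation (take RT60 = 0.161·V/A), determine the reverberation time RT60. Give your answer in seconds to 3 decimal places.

Summing Sᵢαᵢ: 14.550 + 5.820 + 20.394 + 17.720 → A = 58.484 sabins.
Volume V = 15 × 9.7 × 4.9 = 712.95 m³.
RT60 = 0.161 · V / A = 0.161 × 712.95 / 58.484 = 1.963 s.

1.963 s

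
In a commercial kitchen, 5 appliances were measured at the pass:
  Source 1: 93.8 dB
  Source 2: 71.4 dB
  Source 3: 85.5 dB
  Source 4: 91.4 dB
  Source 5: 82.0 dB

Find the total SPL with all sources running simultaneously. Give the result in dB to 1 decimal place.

Σ 10^(Lᵢ/10) = 4.306e+09.
Back to dB: 10·log₁₀ Σ = 96.3 dB.

96.3 dB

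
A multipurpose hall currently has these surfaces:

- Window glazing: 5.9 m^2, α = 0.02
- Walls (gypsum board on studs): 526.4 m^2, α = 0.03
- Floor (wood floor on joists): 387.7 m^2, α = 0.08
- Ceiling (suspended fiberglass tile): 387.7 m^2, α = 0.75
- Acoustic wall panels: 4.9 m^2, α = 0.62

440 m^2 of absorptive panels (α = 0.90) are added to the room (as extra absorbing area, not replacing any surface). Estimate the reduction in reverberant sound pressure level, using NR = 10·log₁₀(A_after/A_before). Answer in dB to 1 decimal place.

3.3 dB

Total absorption A_before = 5.9×0.02 + 526.4×0.03 + 387.7×0.08 + 387.7×0.75 + 4.9×0.62
  = 0.118 + 15.792 + 31.016 + 290.775 + 3.038 = 340.739 m^2 sabins.
Treatment contributes 440·0.90 = 396.000 sabins.
A_after = 340.739 + 396.000 = 736.739 sabins.
NR = 10·log₁₀(736.739/340.739) = 3.3 dB.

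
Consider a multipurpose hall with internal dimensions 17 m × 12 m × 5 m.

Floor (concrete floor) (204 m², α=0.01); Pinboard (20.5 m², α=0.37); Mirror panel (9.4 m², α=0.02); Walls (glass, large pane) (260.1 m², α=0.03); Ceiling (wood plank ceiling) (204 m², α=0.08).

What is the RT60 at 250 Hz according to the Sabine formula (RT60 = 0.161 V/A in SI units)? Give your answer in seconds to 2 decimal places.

Summing Sᵢαᵢ: 2.040 + 7.585 + 0.188 + 7.803 + 16.320 → A = 33.936 sabins.
Room volume: 1020 m³.
T = 0.161 V/A = 0.161·1020/33.936 = 4.84 s.

4.84 sec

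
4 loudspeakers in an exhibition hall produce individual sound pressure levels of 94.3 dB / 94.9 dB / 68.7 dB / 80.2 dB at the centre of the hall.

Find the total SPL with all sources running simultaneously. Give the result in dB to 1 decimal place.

Σ 10^(Lᵢ/10) = 5.894e+09.
Combined level = 10 log₁₀(5.894e+09) = 97.7 dB.

97.7 dB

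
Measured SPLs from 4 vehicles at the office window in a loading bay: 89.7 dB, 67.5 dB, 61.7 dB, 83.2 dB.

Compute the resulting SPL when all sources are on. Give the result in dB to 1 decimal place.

90.6 dB

Sum in the linear (power) domain: Σ 10^(Lᵢ/10) = 10^(89.7/10) + 10^(67.5/10) + 10^(61.7/10) + 10^(83.2/10) = 1.149e+09.
L_total = 10·log₁₀(1.149e+09) = 90.6 dB.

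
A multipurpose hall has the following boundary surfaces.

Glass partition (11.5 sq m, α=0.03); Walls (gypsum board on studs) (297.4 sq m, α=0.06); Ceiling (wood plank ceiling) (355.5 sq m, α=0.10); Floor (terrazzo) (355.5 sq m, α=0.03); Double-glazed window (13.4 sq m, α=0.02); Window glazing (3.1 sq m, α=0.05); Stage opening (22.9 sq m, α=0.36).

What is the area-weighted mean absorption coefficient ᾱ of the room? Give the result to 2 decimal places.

0.07

S = Σ Sᵢ = 11.5 + 297.4 + 355.5 + 355.5 + 13.4 + 3.1 + 22.9 = 1059.3 sq m.
Weighted sum Σ Sα = 73.071.
ᾱ = A/S = 0.07.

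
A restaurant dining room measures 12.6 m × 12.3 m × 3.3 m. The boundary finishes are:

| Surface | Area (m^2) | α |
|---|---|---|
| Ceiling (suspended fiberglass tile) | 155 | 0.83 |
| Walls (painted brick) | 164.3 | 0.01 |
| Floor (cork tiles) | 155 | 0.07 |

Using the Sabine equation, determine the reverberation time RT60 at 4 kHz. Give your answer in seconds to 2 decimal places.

0.58 sec

Total absorption A = 155×0.83 + 164.3×0.01 + 155×0.07
  = 128.650 + 1.643 + 10.850 = 141.143 m^2 sabins.
Room volume: 511.434 m³.
RT60 = 0.161 · V / A = 0.161 × 511.434 / 141.143 = 0.58 s.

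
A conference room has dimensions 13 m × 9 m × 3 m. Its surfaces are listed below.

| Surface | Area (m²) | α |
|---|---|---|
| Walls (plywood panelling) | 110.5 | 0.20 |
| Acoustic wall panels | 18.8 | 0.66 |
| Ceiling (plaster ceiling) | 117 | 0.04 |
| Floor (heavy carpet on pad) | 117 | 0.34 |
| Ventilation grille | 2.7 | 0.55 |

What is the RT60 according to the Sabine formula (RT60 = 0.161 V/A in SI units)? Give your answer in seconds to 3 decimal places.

Equivalent absorption area: A = 110.5×0.20 + 18.8×0.66 + 117×0.04 + 117×0.34 + 2.7×0.55 = 80.453 m².
V = 13·9·3 = 351 m³.
RT60 = 0.161 · V / A = 0.161 × 351 / 80.453 = 0.702 s.

0.702 sec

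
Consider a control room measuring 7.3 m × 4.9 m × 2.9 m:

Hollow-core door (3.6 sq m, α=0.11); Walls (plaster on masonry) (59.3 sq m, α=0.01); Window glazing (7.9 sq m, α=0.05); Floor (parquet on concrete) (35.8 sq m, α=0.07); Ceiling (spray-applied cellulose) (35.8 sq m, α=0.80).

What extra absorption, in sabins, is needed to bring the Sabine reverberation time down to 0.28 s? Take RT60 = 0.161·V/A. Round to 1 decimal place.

A₁ = Σ Sᵢαᵢ = 3.6*0.11 + 59.3*0.01 + 7.9*0.05 + 35.8*0.07 + 35.8*0.80 = 32.530 sabins.
Target A₂ = 0.161·103.733/0.28 = 59.646 sabins (V = 103.733 m³).
Shortfall: 59.646 − 32.530 = 27.1 sabins.

27.1 sabins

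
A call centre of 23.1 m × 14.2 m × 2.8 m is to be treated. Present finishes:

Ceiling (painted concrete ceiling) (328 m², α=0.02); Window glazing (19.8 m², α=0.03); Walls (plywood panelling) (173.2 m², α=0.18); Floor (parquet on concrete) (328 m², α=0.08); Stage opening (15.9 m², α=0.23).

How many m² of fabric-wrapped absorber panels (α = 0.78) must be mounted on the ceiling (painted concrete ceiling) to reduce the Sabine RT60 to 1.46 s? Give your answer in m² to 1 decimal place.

A₁ = Σ Sᵢαᵢ = 328·0.02 + 19.8·0.03 + 173.2·0.18 + 328·0.08 + 15.9·0.23 = 68.227 sabins.
V = 918.456 m³. Target absorption A₂ = 0.161 × 918.456 / 1.46 = 101.282 sabins.
Absorption to add: 101.282 − 68.227 = 33.055 sabins.
Net gain per m²: Δα = 0.78 − 0.02 = 0.76.
Area = ΔA/Δα = 33.055/0.76 = 43.5 m².

43.5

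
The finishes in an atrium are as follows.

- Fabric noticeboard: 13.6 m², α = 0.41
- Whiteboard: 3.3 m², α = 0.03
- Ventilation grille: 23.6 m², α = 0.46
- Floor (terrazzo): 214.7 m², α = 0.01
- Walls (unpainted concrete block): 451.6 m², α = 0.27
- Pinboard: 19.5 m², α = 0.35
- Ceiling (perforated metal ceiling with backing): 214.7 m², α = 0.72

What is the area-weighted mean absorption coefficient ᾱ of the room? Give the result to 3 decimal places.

0.321

Total surface area S = 941.0 m².
Weighted sum Σ Sα = 302.019.
ᾱ = 302.019 / 941.0 = 0.321.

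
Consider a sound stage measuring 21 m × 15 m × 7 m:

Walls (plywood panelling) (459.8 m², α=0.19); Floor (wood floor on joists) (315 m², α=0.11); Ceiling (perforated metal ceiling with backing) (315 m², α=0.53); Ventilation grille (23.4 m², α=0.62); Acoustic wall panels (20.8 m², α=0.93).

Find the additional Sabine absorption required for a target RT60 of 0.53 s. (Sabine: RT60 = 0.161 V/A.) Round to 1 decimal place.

347.0 sabins

Equivalent absorption area: A₁ = 459.8*0.19 + 315*0.11 + 315*0.53 + 23.4*0.62 + 20.8*0.93 = 322.814 m².
V = 2205 m³. Required absorption A₂ = 0.161 × 2205 / 0.53 = 669.821 sabins.
ΔA = A₂ − A₁ = 669.821 − 322.814 = 347.0 sabins.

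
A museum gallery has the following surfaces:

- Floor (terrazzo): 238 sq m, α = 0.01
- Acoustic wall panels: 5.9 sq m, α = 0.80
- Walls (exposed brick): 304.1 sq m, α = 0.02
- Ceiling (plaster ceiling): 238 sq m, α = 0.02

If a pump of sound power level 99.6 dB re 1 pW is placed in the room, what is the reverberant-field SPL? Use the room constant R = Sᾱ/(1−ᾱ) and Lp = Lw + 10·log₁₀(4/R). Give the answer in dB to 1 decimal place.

93.0 dB

Σ(Sᵢαᵢ) = 238·0.01 + 5.9·0.80 + 304.1·0.02 + 238·0.02 = 17.942; total area S = 786.0 sq m.
ᾱ = 17.942/786.0 = 0.0228; R = Sᾱ/(1−ᾱ) = 17.942/(1−0.0228) = 18.361 sq m.
Lp = Lw + 10 log₁₀(4/R) = 99.6 -6.62 = 93.0 dB.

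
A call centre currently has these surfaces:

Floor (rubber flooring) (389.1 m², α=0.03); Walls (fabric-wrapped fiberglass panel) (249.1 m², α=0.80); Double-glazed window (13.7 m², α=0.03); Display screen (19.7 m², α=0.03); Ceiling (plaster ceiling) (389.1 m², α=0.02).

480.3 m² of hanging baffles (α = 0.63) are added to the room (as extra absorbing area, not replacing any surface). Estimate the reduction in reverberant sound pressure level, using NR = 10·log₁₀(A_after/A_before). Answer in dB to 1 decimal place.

Equivalent absorption area: A_before = 389.1×0.03 + 249.1×0.80 + 13.7×0.03 + 19.7×0.03 + 389.1×0.02 = 219.737 m².
Added absorption = 480.3 × 0.63 = 302.589 sabins.
New total A_after = 522.326 sabins.
Reduction = 10 log₁₀(A_after/A_before) = 10 log₁₀(2.3771) = 3.8 dB.

3.8 dB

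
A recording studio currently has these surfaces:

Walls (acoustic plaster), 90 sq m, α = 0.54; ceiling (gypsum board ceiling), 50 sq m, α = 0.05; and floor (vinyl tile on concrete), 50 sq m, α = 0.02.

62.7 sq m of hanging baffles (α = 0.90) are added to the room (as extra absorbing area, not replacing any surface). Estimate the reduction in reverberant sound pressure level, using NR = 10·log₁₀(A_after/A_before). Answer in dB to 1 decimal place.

Total absorption A_before = 90*0.54 + 50*0.05 + 50*0.02
  = 48.600 + 2.500 + 1.000 = 52.100 sq m sabins.
Treatment contributes 62.7·0.90 = 56.430 sabins.
A_after = 52.100 + 56.430 = 108.530 sabins.
Reduction = 10 log₁₀(A_after/A_before) = 10 log₁₀(2.0831) = 3.2 dB.

3.2 dB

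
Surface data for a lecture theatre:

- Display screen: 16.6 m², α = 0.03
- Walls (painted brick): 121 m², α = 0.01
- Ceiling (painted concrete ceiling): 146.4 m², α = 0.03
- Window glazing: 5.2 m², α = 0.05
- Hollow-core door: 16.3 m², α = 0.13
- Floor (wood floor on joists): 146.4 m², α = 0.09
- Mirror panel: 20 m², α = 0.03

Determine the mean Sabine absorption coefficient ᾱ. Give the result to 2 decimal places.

Total surface area S = 471.9 m².
Σ(Sᵢαᵢ) = 16.6×0.03 + 121×0.01 + 146.4×0.03 + 5.2×0.05 + 16.3×0.13 + 146.4×0.09 + 20×0.03 = 22.255.
ᾱ = A/S = 0.05.

0.05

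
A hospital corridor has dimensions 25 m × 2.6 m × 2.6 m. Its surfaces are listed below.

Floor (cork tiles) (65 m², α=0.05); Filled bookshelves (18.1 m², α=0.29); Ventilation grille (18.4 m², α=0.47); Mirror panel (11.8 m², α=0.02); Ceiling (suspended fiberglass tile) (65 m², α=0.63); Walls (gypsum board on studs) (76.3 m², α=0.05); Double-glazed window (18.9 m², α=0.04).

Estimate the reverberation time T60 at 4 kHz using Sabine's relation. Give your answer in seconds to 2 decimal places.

0.43 sec

A = Σ Sᵢαᵢ = 65·0.05 + 18.1·0.29 + 18.4·0.47 + 11.8·0.02 + 65·0.63 + 76.3·0.05 + 18.9·0.04 = 62.904 sabins.
Room volume: 169 m³.
T = 0.161 V/A = 0.161·169/62.904 = 0.43 s.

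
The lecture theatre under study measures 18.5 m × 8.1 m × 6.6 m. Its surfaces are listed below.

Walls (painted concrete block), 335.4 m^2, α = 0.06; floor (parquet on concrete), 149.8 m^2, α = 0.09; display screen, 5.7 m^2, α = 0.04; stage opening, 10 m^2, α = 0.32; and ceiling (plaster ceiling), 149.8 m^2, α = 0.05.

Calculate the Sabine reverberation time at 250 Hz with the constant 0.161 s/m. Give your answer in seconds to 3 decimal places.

Total absorption A = 335.4×0.06 + 149.8×0.09 + 5.7×0.04 + 10×0.32 + 149.8×0.05
  = 20.124 + 13.482 + 0.228 + 3.200 + 7.490 = 44.524 m^2 sabins.
V = 18.5·8.1·6.6 = 989.01 m³.
T = 0.161 V/A = 0.161·989.01/44.524 = 3.576 s.

3.576 s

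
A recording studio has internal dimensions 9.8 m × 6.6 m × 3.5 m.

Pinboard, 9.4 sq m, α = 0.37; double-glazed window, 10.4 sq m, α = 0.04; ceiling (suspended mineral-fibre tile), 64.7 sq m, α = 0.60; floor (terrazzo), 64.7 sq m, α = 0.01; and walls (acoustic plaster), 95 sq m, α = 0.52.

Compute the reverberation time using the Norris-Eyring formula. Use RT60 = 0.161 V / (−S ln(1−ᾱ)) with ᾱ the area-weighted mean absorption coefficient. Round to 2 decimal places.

0.31 seconds

Total surface area S = 9.4 + 10.4 + 64.7 + 64.7 + 95 = 244.2 sq m.
Absorption A = 9.4·0.37 + 10.4·0.04 + 64.7·0.60 + 64.7·0.01 + 95·0.52 = 92.761 sabins.
Mean coefficient ᾱ = A/S = 0.3799.
Eyring denominator: −S ln(1−ᾱ) = 116.697.
V = 9.8 × 6.6 × 3.5 = 226.38 m³.
RT60 = 0.161 × 226.38 / 116.697 = 0.31 s.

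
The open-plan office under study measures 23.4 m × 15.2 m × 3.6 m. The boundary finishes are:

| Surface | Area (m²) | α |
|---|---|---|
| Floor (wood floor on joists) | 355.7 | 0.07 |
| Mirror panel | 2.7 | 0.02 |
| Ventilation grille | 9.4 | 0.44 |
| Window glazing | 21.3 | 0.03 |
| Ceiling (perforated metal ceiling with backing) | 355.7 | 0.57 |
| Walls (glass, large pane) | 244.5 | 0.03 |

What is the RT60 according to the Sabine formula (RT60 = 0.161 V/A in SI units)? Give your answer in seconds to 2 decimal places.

0.86 seconds

Summing Sᵢαᵢ: 24.899 + 0.054 + 4.136 + 0.639 + 202.749 + 7.335 → A = 239.812 sabins.
Room volume: 1280.448 m³.
RT60 = 0.161 · V / A = 0.161 × 1280.448 / 239.812 = 0.86 s.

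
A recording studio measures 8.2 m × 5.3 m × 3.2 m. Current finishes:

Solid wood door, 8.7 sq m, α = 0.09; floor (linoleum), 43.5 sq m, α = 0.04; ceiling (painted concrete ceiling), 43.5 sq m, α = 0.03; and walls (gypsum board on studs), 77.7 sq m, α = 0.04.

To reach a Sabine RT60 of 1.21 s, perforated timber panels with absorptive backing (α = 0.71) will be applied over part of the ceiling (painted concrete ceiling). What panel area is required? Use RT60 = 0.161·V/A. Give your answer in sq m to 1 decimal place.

17.0

Total absorption A₁ = 8.7×0.09 + 43.5×0.04 + 43.5×0.03 + 77.7×0.04
  = 0.783 + 1.740 + 1.305 + 3.108 = 6.936 sq m sabins.
Required A₂ = 0.161·139.072/1.21 = 18.505 sabins.
ΔA needed = 18.505 − 6.936 = 11.569 sabins.
Each sq m of panel replacing the ceiling (painted concrete ceiling) adds (0.71 − 0.03) = 0.68 sabins.
Area = ΔA/Δα = 11.569/0.68 = 17.0 sq m.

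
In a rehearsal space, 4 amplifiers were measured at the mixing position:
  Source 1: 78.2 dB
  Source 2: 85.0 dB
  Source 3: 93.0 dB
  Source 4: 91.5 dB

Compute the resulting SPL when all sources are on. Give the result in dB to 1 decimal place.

95.8 dB

Sum in the linear (power) domain: Σ 10^(Lᵢ/10) = 10^(78.2/10) + 10^(85.0/10) + 10^(93.0/10) + 10^(91.5/10) = 3.79e+09.
Combined level = 10 log₁₀(3.79e+09) = 95.8 dB.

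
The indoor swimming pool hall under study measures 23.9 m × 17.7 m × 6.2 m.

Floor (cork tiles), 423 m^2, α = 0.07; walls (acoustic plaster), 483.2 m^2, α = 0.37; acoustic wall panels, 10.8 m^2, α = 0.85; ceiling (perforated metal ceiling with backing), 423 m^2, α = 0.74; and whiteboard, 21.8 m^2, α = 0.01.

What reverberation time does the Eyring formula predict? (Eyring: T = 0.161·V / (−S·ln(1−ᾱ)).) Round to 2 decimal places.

0.63 seconds

S = Σ Sᵢ = 1361.8 m^2.
Absorption A = 423×0.07 + 483.2×0.37 + 10.8×0.85 + 423×0.74 + 21.8×0.01 = 530.812 sabins.
Mean coefficient ᾱ = A/S = 0.3898.
−S·ln(1−ᾱ) = −1361.8 × ln(1 − 0.3898) = 672.686.
V = 23.9 × 17.7 × 6.2 = 2622.786 m³.
T = 0.161·V/[−S·ln(1−ᾱ)] = 0.161·2622.786/672.686 = 0.63 s.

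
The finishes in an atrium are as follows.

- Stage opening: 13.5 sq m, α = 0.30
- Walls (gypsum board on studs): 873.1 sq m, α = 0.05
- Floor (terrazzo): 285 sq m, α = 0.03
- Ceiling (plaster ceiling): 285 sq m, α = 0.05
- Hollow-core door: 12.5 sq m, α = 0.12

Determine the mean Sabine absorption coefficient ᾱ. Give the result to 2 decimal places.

Total surface area S = 1469.1 sq m.
A = 13.5*0.30 + 873.1*0.05 + 285*0.03 + 285*0.05 + 12.5*0.12 = 72.005 sabins.
ᾱ = 72.005 / 1469.1 = 0.05.

0.05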